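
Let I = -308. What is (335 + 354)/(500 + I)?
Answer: 689/192 ≈ 3.5885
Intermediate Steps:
(335 + 354)/(500 + I) = (335 + 354)/(500 - 308) = 689/192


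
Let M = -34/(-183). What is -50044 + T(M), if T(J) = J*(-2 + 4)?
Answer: -9157984/183 ≈ -50044.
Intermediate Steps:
M = 34/183 (M = -34*(-1/183) = 34/183 ≈ 0.18579)
T(J) = 2*J (T(J) = J*2 = 2*J)
-50044 + T(M) = -50044 + 2*(34/183) = -50044 + 68/183 = -9157984/183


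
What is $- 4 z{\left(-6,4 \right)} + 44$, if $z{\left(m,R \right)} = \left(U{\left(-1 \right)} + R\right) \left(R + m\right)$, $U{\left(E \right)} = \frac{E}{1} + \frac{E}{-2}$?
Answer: $72$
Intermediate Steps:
$U{\left(E \right)} = \frac{E}{2}$ ($U{\left(E \right)} = E 1 + E \left(- \frac{1}{2}\right) = E - \frac{E}{2} = \frac{E}{2}$)
$z{\left(m,R \right)} = \left(- \frac{1}{2} + R\right) \left(R + m\right)$ ($z{\left(m,R \right)} = \left(\frac{1}{2} \left(-1\right) + R\right) \left(R + m\right) = \left(- \frac{1}{2} + R\right) \left(R + m\right)$)
$- 4 z{\left(-6,4 \right)} + 44 = - 4 \left(4^{2} - 2 - -3 + 4 \left(-6\right)\right) + 44 = - 4 \left(16 - 2 + 3 - 24\right) + 44 = \left(-4\right) \left(-7\right) + 44 = 28 + 44 = 72$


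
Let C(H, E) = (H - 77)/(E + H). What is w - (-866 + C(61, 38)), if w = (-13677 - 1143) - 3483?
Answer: -1726247/99 ≈ -17437.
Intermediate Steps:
C(H, E) = (-77 + H)/(E + H)
w = -18303 (w = -14820 - 3483 = -18303)
w - (-866 + C(61, 38)) = -18303 - (-866 + (-77 + 61)/(38 + 61)) = -18303 - (-866 - 16/99) = -18303 - 1*(-85750/99) = -18303 + 85750/99 = -1726247/99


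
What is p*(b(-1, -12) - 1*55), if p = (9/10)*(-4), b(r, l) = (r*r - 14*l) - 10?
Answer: -1872/5 ≈ -374.40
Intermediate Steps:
b(r, l) = -10 + r² - 14*l (b(r, l) = (r² - 14*l) - 10 = -10 + r² - 14*l)
p = -18/5 (p = (9*(⅒))*(-4) = (9/10)*(-4) = -18/5 ≈ -3.6000)
p*(b(-1, -12) - 1*55) = -18*((-10 + (-1)² - 14*(-12)) - 1*55)/5 = -18*((-10 + 1 + 168) - 55)/5 = -18*(159 - 55)/5 = -18/5*104 = -1872/5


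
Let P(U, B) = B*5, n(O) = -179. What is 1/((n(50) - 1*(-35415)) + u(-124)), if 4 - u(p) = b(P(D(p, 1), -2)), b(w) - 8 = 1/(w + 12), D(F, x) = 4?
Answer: 2/70463 ≈ 2.8384e-5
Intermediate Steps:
P(U, B) = 5*B
b(w) = 8 + 1/(12 + w) (b(w) = 8 + 1/(w + 12) = 8 + 1/(12 + w))
u(p) = -9/2 (u(p) = 4 - (97 + 8*(5*(-2)))/(12 + 5*(-2)) = 4 - (97 + 8*(-10))/(12 - 10) = 4 - (97 - 80)/2 = 4 - 17/2 = -9/2)
1/((n(50) - 1*(-35415)) + u(-124)) = 1/((-179 - 1*(-35415)) - 9/2) = 1/((-179 + 35415) - 9/2) = 1/(35236 - 9/2) = 1/(70463/2) = 2/70463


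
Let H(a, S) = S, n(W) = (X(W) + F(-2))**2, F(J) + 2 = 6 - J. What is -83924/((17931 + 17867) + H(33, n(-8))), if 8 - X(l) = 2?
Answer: -41962/17971 ≈ -2.3350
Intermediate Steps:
X(l) = 6 (X(l) = 8 - 1*2 = 8 - 2 = 6)
F(J) = 4 - J (F(J) = -2 + (6 - J) = 4 - J)
n(W) = 144 (n(W) = (6 + (4 - 1*(-2)))**2 = (6 + (4 + 2))**2 = (6 + 6)**2 = 12**2 = 144)
-83924/((17931 + 17867) + H(33, n(-8))) = -83924/((17931 + 17867) + 144) = -83924/(35798 + 144) = -83924/35942 = -83924*1/35942 = -41962/17971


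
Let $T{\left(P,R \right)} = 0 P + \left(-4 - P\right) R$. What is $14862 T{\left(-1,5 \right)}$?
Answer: $-222930$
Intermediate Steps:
$T{\left(P,R \right)} = R \left(-4 - P\right)$ ($T{\left(P,R \right)} = 0 + R \left(-4 - P\right) = R \left(-4 - P\right)$)
$14862 T{\left(-1,5 \right)} = 14862 \left(\left(-1\right) 5 \left(4 - 1\right)\right) = 14862 \left(\left(-1\right) 5 \cdot 3\right) = 14862 \left(-15\right) = -222930$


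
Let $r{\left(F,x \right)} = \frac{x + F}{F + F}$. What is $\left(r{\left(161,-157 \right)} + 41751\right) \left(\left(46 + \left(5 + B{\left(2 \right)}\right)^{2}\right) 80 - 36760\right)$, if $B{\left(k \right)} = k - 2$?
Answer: $- \frac{29845293720}{23} \approx -1.2976 \cdot 10^{9}$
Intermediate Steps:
$r{\left(F,x \right)} = \frac{F + x}{2 F}$
$B{\left(k \right)} = -2 + k$ ($B{\left(k \right)} = k - 2 = -2 + k$)
$\left(r{\left(161,-157 \right)} + 41751\right) \left(\left(46 + \left(5 + B{\left(2 \right)}\right)^{2}\right) 80 - 36760\right) = \left(\frac{161 - 157}{2 \cdot 161} + 41751\right) \left(\left(46 + \left(5 + \left(-2 + 2\right)\right)^{2}\right) 80 - 36760\right) = \left(\frac{1}{2} \cdot \frac{1}{161} \cdot 4 + 41751\right) \left(\left(46 + \left(5 + 0\right)^{2}\right) 80 - 36760\right) = \left(\frac{2}{161} + 41751\right) \left(\left(46 + 5^{2}\right) 80 - 36760\right) = \frac{6721913 \left(\left(46 + 25\right) 80 - 36760\right)}{161} = \frac{6721913 \left(71 \cdot 80 - 36760\right)}{161} = \frac{6721913 \left(5680 - 36760\right)}{161} = \frac{6721913}{161} \left(-31080\right) = - \frac{29845293720}{23}$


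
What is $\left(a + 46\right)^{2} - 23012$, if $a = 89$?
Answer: $-4787$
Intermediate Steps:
$\left(a + 46\right)^{2} - 23012 = \left(89 + 46\right)^{2} - 23012 = 135^{2} - 23012 = 18225 - 23012 = -4787$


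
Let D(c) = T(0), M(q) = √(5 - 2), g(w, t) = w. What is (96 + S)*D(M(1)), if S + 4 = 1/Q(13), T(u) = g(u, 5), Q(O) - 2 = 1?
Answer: 0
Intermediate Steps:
Q(O) = 3 (Q(O) = 2 + 1 = 3)
T(u) = u
M(q) = √3
D(c) = 0
S = -11/3 (S = -4 + 1/3 = -4 + ⅓ = -11/3 ≈ -3.6667)
(96 + S)*D(M(1)) = (96 - 11/3)*0 = (277/3)*0 = 0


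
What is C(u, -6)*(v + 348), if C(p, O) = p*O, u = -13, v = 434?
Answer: 60996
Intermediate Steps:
C(p, O) = O*p
C(u, -6)*(v + 348) = (-6*(-13))*(434 + 348) = 78*782 = 60996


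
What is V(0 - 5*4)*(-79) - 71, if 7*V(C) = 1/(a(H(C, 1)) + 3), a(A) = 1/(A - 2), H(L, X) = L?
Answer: -34043/455 ≈ -74.820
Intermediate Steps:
a(A) = 1/(-2 + A)
V(C) = 1/(7*(3 + 1/(-2 + C))) (V(C) = 1/(7*(1/(-2 + C) + 3)) = 1/(7*(3 + 1/(-2 + C))))
V(0 - 5*4)*(-79) - 71 = ((-2 + (0 - 5*4))/(7*(-5 + 3*(0 - 5*4))))*(-79) - 71 = ((-2 + (0 - 20))/(7*(-5 + 3*(0 - 20))))*(-79) - 71 = ((-2 - 20)/(7*(-5 + 3*(-20))))*(-79) - 71 = ((⅐)*(-22)/(-5 - 60))*(-79) - 71 = ((⅐)*(-22)/(-65))*(-79) - 71 = ((⅐)*(-1/65)*(-22))*(-79) - 71 = (22/455)*(-79) - 71 = -1738/455 - 71 = -34043/455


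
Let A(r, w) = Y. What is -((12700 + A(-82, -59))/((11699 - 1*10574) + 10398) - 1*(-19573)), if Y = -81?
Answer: -225552298/11523 ≈ -19574.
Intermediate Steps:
A(r, w) = -81
-((12700 + A(-82, -59))/((11699 - 1*10574) + 10398) - 1*(-19573)) = -((12700 - 81)/((11699 - 1*10574) + 10398) - 1*(-19573)) = -(12619/((11699 - 10574) + 10398) + 19573) = -(12619/(1125 + 10398) + 19573) = -(12619/11523 + 19573) = -1*225552298/11523 = -225552298/11523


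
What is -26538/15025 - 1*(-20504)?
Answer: 308046062/15025 ≈ 20502.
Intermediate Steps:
-26538/15025 - 1*(-20504) = -26538*1/15025 + 20504 = -26538/15025 + 20504 = 308046062/15025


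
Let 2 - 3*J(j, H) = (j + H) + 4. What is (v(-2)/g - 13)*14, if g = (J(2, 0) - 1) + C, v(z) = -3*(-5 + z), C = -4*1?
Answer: -4340/19 ≈ -228.42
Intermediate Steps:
C = -4
J(j, H) = -2/3 - H/3 - j/3 (J(j, H) = 2/3 - ((j + H) + 4)/3 = 2/3 - ((H + j) + 4)/3 = 2/3 - (4 + H + j)/3 = 2/3 + (-4/3 - H/3 - j/3) = -2/3 - H/3 - j/3)
v(z) = 15 - 3*z
g = -19/3 (g = ((-2/3 - 1/3*0 - 1/3*2) - 1) - 4 = ((-2/3 + 0 - 2/3) - 1) - 4 = (-4/3 - 1) - 4 = -7/3 - 4 = -19/3 ≈ -6.3333)
(v(-2)/g - 13)*14 = ((15 - 3*(-2))/(-19/3) - 13)*14 = ((15 + 6)*(-3/19) - 13)*14 = (21*(-3/19) - 13)*14 = (-63/19 - 13)*14 = -310/19*14 = -4340/19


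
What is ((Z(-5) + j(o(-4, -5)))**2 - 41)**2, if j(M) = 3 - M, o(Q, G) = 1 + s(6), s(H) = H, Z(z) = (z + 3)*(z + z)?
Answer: 46225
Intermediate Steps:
Z(z) = 2*z*(3 + z) (Z(z) = (3 + z)*(2*z) = 2*z*(3 + z))
o(Q, G) = 7 (o(Q, G) = 1 + 6 = 7)
((Z(-5) + j(o(-4, -5)))**2 - 41)**2 = ((2*(-5)*(3 - 5) + (3 - 1*7))**2 - 41)**2 = ((2*(-5)*(-2) + (3 - 7))**2 - 41)**2 = ((20 - 4)**2 - 41)**2 = (16**2 - 41)**2 = (256 - 41)**2 = 215**2 = 46225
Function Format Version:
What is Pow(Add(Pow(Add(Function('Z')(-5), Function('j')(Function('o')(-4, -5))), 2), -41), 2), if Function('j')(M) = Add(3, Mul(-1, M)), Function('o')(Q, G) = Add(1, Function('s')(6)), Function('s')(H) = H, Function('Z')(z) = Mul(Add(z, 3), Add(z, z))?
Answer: 46225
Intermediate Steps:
Function('Z')(z) = Mul(2, z, Add(3, z)) (Function('Z')(z) = Mul(Add(3, z), Mul(2, z)) = Mul(2, z, Add(3, z)))
Function('o')(Q, G) = 7 (Function('o')(Q, G) = Add(1, 6) = 7)
Pow(Add(Pow(Add(Function('Z')(-5), Function('j')(Function('o')(-4, -5))), 2), -41), 2) = Pow(Add(Pow(Add(Mul(2, -5, Add(3, -5)), Add(3, Mul(-1, 7))), 2), -41), 2) = Pow(Add(Pow(Add(Mul(2, -5, -2), Add(3, -7)), 2), -41), 2) = Pow(Add(Pow(Add(20, -4), 2), -41), 2) = Pow(Add(Pow(16, 2), -41), 2) = Pow(Add(256, -41), 2) = Pow(215, 2) = 46225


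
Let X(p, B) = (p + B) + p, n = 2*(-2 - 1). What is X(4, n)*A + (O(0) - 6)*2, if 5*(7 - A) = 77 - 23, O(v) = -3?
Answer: -128/5 ≈ -25.600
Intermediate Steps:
n = -6 (n = 2*(-3) = -6)
X(p, B) = B + 2*p (X(p, B) = (B + p) + p = B + 2*p)
A = -19/5 (A = 7 - (77 - 23)/5 = 7 - 1/5*54 = 7 - 54/5 = -19/5 ≈ -3.8000)
X(4, n)*A + (O(0) - 6)*2 = (-6 + 2*4)*(-19/5) + (-3 - 6)*2 = (-6 + 8)*(-19/5) - 9*2 = 2*(-19/5) - 18 = -38/5 - 18 = -128/5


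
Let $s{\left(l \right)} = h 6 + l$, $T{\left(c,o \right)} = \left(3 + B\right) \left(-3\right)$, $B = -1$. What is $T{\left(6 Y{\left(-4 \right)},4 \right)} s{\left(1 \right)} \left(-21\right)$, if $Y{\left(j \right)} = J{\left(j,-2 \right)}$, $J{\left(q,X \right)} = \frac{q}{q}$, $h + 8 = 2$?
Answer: $-4410$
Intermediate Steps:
$h = -6$ ($h = -8 + 2 = -6$)
$J{\left(q,X \right)} = 1$
$Y{\left(j \right)} = 1$
$T{\left(c,o \right)} = -6$ ($T{\left(c,o \right)} = \left(3 - 1\right) \left(-3\right) = 2 \left(-3\right) = -6$)
$s{\left(l \right)} = -36 + l$ ($s{\left(l \right)} = \left(-6\right) 6 + l = -36 + l$)
$T{\left(6 Y{\left(-4 \right)},4 \right)} s{\left(1 \right)} \left(-21\right) = - 6 \left(-36 + 1\right) \left(-21\right) = \left(-6\right) \left(-35\right) \left(-21\right) = 210 \left(-21\right) = -4410$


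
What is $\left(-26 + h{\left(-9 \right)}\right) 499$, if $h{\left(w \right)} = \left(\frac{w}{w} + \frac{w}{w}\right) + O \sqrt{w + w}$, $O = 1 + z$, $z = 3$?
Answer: $-11976 + 5988 i \sqrt{2} \approx -11976.0 + 8468.3 i$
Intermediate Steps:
$O = 4$ ($O = 1 + 3 = 4$)
$h{\left(w \right)} = 2 + 4 \sqrt{2} \sqrt{w}$ ($h{\left(w \right)} = \left(\frac{w}{w} + \frac{w}{w}\right) + 4 \sqrt{w + w} = \left(1 + 1\right) + 4 \sqrt{2 w} = 2 + 4 \sqrt{2} \sqrt{w}$)
$\left(-26 + h{\left(-9 \right)}\right) 499 = \left(-26 + \left(2 + 4 \sqrt{2} \sqrt{-9}\right)\right) 499 = \left(-26 + \left(2 + 4 \sqrt{2} \cdot 3 i\right)\right) 499 = \left(-26 + \left(2 + 12 i \sqrt{2}\right)\right) 499 = \left(-24 + 12 i \sqrt{2}\right) 499 = -11976 + 5988 i \sqrt{2}$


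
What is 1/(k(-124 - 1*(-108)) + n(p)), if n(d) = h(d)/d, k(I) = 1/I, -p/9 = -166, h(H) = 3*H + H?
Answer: 16/63 ≈ 0.25397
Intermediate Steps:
h(H) = 4*H
p = 1494 (p = -9*(-166) = 1494)
n(d) = 4 (n(d) = (4*d)/d = 4)
1/(k(-124 - 1*(-108)) + n(p)) = 1/(1/(-124 - 1*(-108)) + 4) = 1/(1/(-124 + 108) + 4) = 1/(1/(-16) + 4) = 1/(-1/16 + 4) = 1/(63/16) = 16/63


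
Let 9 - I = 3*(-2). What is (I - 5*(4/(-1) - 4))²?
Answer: 3025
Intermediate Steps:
I = 15 (I = 9 - 3*(-2) = 9 - 1*(-6) = 9 + 6 = 15)
(I - 5*(4/(-1) - 4))² = (15 - 5*(4/(-1) - 4))² = (15 - 5*(4*(-1) - 4))² = (15 - 5*(-4 - 4))² = (15 - 5*(-8))² = (15 + 40)² = 55² = 3025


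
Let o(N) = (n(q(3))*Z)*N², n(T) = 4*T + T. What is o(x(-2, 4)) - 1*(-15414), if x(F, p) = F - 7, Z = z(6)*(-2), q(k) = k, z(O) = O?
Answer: 834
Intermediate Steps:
Z = -12 (Z = 6*(-2) = -12)
x(F, p) = -7 + F
n(T) = 5*T
o(N) = -180*N² (o(N) = ((5*3)*(-12))*N² = (15*(-12))*N² = -180*N²)
o(x(-2, 4)) - 1*(-15414) = -180*(-7 - 2)² - 1*(-15414) = -180*(-9)² + 15414 = -180*81 + 15414 = -14580 + 15414 = 834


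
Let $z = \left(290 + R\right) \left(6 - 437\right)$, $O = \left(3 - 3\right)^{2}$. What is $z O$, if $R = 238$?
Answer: $0$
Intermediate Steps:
$O = 0$ ($O = 0^{2} = 0$)
$z = -227568$ ($z = \left(290 + 238\right) \left(6 - 437\right) = 528 \left(-431\right) = -227568$)
$z O = \left(-227568\right) 0 = 0$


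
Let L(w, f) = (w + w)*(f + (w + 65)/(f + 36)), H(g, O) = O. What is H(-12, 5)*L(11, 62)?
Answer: 338360/49 ≈ 6905.3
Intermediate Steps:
L(w, f) = 2*w*(f + (65 + w)/(36 + f)) (L(w, f) = (2*w)*(f + (65 + w)/(36 + f)) = 2*w*(f + (65 + w)/(36 + f)))
H(-12, 5)*L(11, 62) = 5*(2*11*(65 + 11 + 62**2 + 36*62)/(36 + 62)) = 5*(2*11*(65 + 11 + 3844 + 2232)/98) = 5*(2*11*(1/98)*6152) = 5*(67672/49) = 338360/49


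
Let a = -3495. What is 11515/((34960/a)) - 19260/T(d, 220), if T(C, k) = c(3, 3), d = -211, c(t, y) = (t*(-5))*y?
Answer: -5056409/6992 ≈ -723.17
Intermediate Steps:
c(t, y) = -5*t*y (c(t, y) = (-5*t)*y = -5*t*y)
T(C, k) = -45 (T(C, k) = -5*3*3 = -45)
11515/((34960/a)) - 19260/T(d, 220) = 11515/((34960/(-3495))) - 19260/(-45) = 11515/((34960*(-1/3495))) - 19260*(-1/45) = 11515/(-6992/699) + 428 = 11515*(-699/6992) + 428 = -8048985/6992 + 428 = -5056409/6992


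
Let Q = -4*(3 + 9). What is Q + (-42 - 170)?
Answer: -260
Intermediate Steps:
Q = -48 (Q = -4*12 = -48)
Q + (-42 - 170) = -48 + (-42 - 170) = -48 - 212 = -260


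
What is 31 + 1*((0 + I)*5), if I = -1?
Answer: 26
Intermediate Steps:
31 + 1*((0 + I)*5) = 31 + 1*((0 - 1)*5) = 31 + 1*(-1*5) = 31 + 1*(-5) = 31 - 5 = 26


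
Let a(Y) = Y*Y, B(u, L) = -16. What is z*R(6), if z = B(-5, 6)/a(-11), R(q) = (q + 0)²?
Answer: -576/121 ≈ -4.7603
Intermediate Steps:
R(q) = q²
a(Y) = Y²
z = -16/121 (z = -16/((-11)²) = -16/121 ≈ -0.13223)
z*R(6) = -16/121*6² = -16/121*36 = -576/121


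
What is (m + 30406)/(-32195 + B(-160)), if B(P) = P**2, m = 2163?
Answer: -32569/6595 ≈ -4.9384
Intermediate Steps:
(m + 30406)/(-32195 + B(-160)) = (2163 + 30406)/(-32195 + (-160)**2) = 32569/(-32195 + 25600) = 32569/(-6595) = 32569*(-1/6595) = -32569/6595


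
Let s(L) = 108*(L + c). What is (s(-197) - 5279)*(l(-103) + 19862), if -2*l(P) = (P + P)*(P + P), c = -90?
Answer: 49188900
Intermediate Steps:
s(L) = -9720 + 108*L (s(L) = 108*(L - 90) = 108*(-90 + L) = -9720 + 108*L)
l(P) = -2*P**2 (l(P) = -(P + P)*(P + P)/2 = -2*P*2*P/2 = -2*P**2)
(s(-197) - 5279)*(l(-103) + 19862) = ((-9720 + 108*(-197)) - 5279)*(-2*(-103)**2 + 19862) = ((-9720 - 21276) - 5279)*(-2*10609 + 19862) = (-30996 - 5279)*(-21218 + 19862) = -36275*(-1356) = 49188900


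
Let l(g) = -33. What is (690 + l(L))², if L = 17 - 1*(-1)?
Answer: 431649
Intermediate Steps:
L = 18 (L = 17 + 1 = 18)
(690 + l(L))² = (690 - 33)² = 657² = 431649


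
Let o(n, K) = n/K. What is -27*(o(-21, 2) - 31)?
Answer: 2241/2 ≈ 1120.5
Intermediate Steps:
-27*(o(-21, 2) - 31) = -27*(-21/2 - 31) = -27*(-83/2) = 2241/2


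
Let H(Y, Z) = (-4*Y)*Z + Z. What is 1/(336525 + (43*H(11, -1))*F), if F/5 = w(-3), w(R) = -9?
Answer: 1/253320 ≈ 3.9476e-6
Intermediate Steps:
F = -45 (F = 5*(-9) = -45)
H(Y, Z) = Z - 4*Y*Z (H(Y, Z) = -4*Y*Z + Z = Z - 4*Y*Z)
1/(336525 + (43*H(11, -1))*F) = 1/(336525 + (43*(-(1 - 4*11)))*(-45)) = 1/(336525 + (43*(-(1 - 44)))*(-45)) = 1/(336525 + (43*(-1*(-43)))*(-45)) = 1/(336525 + (43*43)*(-45)) = 1/(336525 + 1849*(-45)) = 1/(336525 - 83205) = 1/253320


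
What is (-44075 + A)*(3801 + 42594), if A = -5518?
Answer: -2300867235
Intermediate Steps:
(-44075 + A)*(3801 + 42594) = (-44075 - 5518)*(3801 + 42594) = -49593*46395 = -2300867235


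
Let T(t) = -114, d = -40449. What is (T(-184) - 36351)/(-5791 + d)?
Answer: 429/544 ≈ 0.78860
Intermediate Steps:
(T(-184) - 36351)/(-5791 + d) = (-114 - 36351)/(-5791 - 40449) = -36465/(-46240) = -36465*(-1/46240) = 429/544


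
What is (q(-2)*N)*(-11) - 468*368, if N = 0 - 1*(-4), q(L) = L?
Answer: -172136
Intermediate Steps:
N = 4 (N = 0 + 4 = 4)
(q(-2)*N)*(-11) - 468*368 = -2*4*(-11) - 468*368 = -8*(-11) - 172224 = 88 - 172224 = -172136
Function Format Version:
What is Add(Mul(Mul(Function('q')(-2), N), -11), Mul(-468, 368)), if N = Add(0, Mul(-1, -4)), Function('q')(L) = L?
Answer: -172136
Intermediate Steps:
N = 4 (N = Add(0, 4) = 4)
Add(Mul(Mul(Function('q')(-2), N), -11), Mul(-468, 368)) = Add(Mul(Mul(-2, 4), -11), Mul(-468, 368)) = Add(Mul(-8, -11), -172224) = Add(88, -172224) = -172136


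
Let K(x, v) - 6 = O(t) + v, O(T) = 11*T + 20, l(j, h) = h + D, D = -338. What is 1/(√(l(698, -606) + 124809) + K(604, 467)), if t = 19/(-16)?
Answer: 17552/3893943 - 256*√123865/27257601 ≈ 0.0012021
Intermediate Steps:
l(j, h) = -338 + h (l(j, h) = h - 338 = -338 + h)
t = -19/16 (t = 19*(-1/16) = -19/16 ≈ -1.1875)
O(T) = 20 + 11*T
K(x, v) = 207/16 + v (K(x, v) = 6 + ((20 + 11*(-19/16)) + v) = 6 + ((20 - 209/16) + v) = 6 + (111/16 + v) = 207/16 + v)
1/(√(l(698, -606) + 124809) + K(604, 467)) = 1/(√((-338 - 606) + 124809) + (207/16 + 467)) = 1/(√(-944 + 124809) + 7679/16) = 1/(√123865 + 7679/16) = 1/(7679/16 + √123865)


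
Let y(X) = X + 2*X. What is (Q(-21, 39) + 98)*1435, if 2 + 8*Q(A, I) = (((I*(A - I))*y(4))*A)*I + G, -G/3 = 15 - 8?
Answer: 33002533235/8 ≈ 4.1253e+9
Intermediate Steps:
G = -21 (G = -3*(15 - 8) = -3*7 = -21)
y(X) = 3*X
Q(A, I) = -23/8 + 3*A*I²*(A - I)/2 (Q(A, I) = -¼ + ((((I*(A - I))*(3*4))*A)*I - 21)/8 = -¼ + ((((I*(A - I))*12)*A)*I - 21)/8 = -¼ + (((12*I*(A - I))*A)*I - 21)/8 = -¼ + ((12*A*I*(A - I))*I - 21)/8 = -¼ + (12*A*I²*(A - I) - 21)/8 = -¼ + (-21 + 12*A*I²*(A - I))/8 = -¼ + (-21/8 + 3*A*I²*(A - I)/2) = -23/8 + 3*A*I²*(A - I)/2)
(Q(-21, 39) + 98)*1435 = ((-23/8 - 3/2*(-21)*39³ + (3/2)*(-21)²*39²) + 98)*1435 = ((-23/8 - 3/2*(-21)*59319 + (3/2)*441*1521) + 98)*1435 = ((-23/8 + 3737097/2 + 2012283/2) + 98)*1435 = (22997497/8 + 98)*1435 = (22998281/8)*1435 = 33002533235/8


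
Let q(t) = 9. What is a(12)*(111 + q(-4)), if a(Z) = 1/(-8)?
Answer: -15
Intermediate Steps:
a(Z) = -⅛
a(12)*(111 + q(-4)) = -(111 + 9)/8 = -⅛*120 = -15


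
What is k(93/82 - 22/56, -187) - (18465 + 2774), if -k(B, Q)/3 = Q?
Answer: -20678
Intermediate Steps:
k(B, Q) = -3*Q
k(93/82 - 22/56, -187) - (18465 + 2774) = -3*(-187) - (18465 + 2774) = 561 - 1*21239 = 561 - 21239 = -20678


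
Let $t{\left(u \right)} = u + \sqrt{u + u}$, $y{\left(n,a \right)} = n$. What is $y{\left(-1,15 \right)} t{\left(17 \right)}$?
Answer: $-17 - \sqrt{34} \approx -22.831$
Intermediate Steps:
$t{\left(u \right)} = u + \sqrt{2} \sqrt{u}$ ($t{\left(u \right)} = u + \sqrt{2 u} = u + \sqrt{2} \sqrt{u}$)
$y{\left(-1,15 \right)} t{\left(17 \right)} = - (17 + \sqrt{2} \sqrt{17}) = - (17 + \sqrt{34}) = -17 - \sqrt{34}$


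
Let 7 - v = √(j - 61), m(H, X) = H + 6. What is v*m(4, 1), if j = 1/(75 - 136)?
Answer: 70 - 10*I*√227042/61 ≈ 70.0 - 78.113*I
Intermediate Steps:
m(H, X) = 6 + H
j = -1/61 (j = 1/(-61) = -1/61 ≈ -0.016393)
v = 7 - I*√227042/61 (v = 7 - √(-1/61 - 61) = 7 - √(-3722/61) = 7 - I*√227042/61 ≈ 7.0 - 7.8113*I)
v*m(4, 1) = (7 - I*√227042/61)*(6 + 4) = (7 - I*√227042/61)*10 = 70 - 10*I*√227042/61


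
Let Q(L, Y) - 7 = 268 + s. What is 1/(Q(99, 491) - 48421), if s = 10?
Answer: -1/48136 ≈ -2.0774e-5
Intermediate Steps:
Q(L, Y) = 285 (Q(L, Y) = 7 + (268 + 10) = 7 + 278 = 285)
1/(Q(99, 491) - 48421) = 1/(285 - 48421) = 1/(-48136) = -1/48136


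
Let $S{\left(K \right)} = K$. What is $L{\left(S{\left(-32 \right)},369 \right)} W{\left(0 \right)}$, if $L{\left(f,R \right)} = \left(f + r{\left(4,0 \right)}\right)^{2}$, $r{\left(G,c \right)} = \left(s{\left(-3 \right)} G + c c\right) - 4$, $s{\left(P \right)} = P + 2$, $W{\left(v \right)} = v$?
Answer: $0$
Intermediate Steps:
$s{\left(P \right)} = 2 + P$
$r{\left(G,c \right)} = -4 + c^{2} - G$ ($r{\left(G,c \right)} = \left(\left(2 - 3\right) G + c c\right) - 4 = \left(- G + c^{2}\right) - 4 = \left(c^{2} - G\right) - 4 = -4 + c^{2} - G$)
$L{\left(f,R \right)} = \left(-8 + f\right)^{2}$ ($L{\left(f,R \right)} = \left(f - \left(8 + 0\right)\right)^{2} = \left(f - 8\right)^{2} = \left(-8 + f\right)^{2}$)
$L{\left(S{\left(-32 \right)},369 \right)} W{\left(0 \right)} = \left(-8 - 32\right)^{2} \cdot 0 = \left(-40\right)^{2} \cdot 0 = 1600 \cdot 0 = 0$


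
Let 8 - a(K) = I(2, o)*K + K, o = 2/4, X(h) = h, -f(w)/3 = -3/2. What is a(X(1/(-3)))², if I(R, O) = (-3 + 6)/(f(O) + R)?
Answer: 109561/1521 ≈ 72.032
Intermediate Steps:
f(w) = 9/2 (f(w) = -(-9)/2 = -3*(-3/2) = 9/2)
o = ½ (o = 2*(¼) = ½ ≈ 0.50000)
I(R, O) = 3/(9/2 + R) (I(R, O) = (-3 + 6)/(9/2 + R) = 3/(9/2 + R))
a(K) = 8 - 19*K/13 (a(K) = 8 - ((6/(9 + 2*2))*K + K) = 8 - ((6/(9 + 4))*K + K) = 8 - ((6/13)*K + K) = 8 - ((6*(1/13))*K + K) = 8 - (6*K/13 + K) = 8 - 19*K/13)
a(X(1/(-3)))² = (8 - 19/(13*(-3)))² = (8 - 19*(-1)/(13*3))² = (8 - 19/13*(-⅓))² = (8 + 19/39)² = (331/39)² = 109561/1521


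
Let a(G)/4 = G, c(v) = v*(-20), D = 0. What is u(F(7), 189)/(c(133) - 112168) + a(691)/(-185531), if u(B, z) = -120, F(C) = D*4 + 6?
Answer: -24593406/1775346139 ≈ -0.013853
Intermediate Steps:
c(v) = -20*v
F(C) = 6 (F(C) = 0*4 + 6 = 0 + 6 = 6)
a(G) = 4*G
u(F(7), 189)/(c(133) - 112168) + a(691)/(-185531) = -120/(-20*133 - 112168) + (4*691)/(-185531) = -120/(-2660 - 112168) + 2764*(-1/185531) = -120/(-114828) - 2764/185531 = -120*(-1/114828) - 2764/185531 = 10/9569 - 2764/185531 = -24593406/1775346139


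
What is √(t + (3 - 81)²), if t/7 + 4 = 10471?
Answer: 3*√8817 ≈ 281.70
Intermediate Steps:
t = 73269 (t = -28 + 7*10471 = -28 + 73297 = 73269)
√(t + (3 - 81)²) = √(73269 + (3 - 81)²) = √(73269 + (-78)²) = √(73269 + 6084) = √79353 = 3*√8817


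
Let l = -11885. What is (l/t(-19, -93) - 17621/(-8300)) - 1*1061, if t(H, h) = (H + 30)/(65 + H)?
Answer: -4634368469/91300 ≈ -50760.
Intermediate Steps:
t(H, h) = (30 + H)/(65 + H)
(l/t(-19, -93) - 17621/(-8300)) - 1*1061 = (-11885*(65 - 19)/(30 - 19) - 17621/(-8300)) - 1*1061 = (-11885/(11/46) - 17621*(-1/8300)) - 1061 = (-11885/((1/46)*11) + 17621/8300) - 1061 = (-11885/11/46 + 17621/8300) - 1061 = (-11885*46/11 + 17621/8300) - 1061 = (-546710/11 + 17621/8300) - 1061 = -4537499169/91300 - 1061 = -4634368469/91300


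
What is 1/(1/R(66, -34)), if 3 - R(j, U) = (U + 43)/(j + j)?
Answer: 129/44 ≈ 2.9318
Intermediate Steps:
R(j, U) = 3 - (43 + U)/(2*j) (R(j, U) = 3 - (U + 43)/(j + j) = 3 - (43 + U)/(2*j))
1/(1/R(66, -34)) = 1/(1/((½)*(-43 - 1*(-34) + 6*66)/66)) = 1/(1/((½)*(1/66)*(-43 + 34 + 396))) = 1/(1/((½)*(1/66)*387)) = 1/(1/(129/44)) = 1/(44/129) = 129/44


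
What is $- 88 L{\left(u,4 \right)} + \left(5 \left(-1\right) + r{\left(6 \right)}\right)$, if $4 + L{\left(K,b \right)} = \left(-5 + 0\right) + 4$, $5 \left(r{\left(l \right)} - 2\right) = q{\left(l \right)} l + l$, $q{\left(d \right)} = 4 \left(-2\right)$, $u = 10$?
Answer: $\frac{2143}{5} \approx 428.6$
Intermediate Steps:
$q{\left(d \right)} = -8$
$r{\left(l \right)} = 2 - \frac{7 l}{5}$ ($r{\left(l \right)} = 2 + \frac{- 8 l + l}{5} = 2 + \frac{\left(-7\right) l}{5} = 2 - \frac{7 l}{5}$)
$L{\left(K,b \right)} = -5$ ($L{\left(K,b \right)} = -4 + \left(\left(-5 + 0\right) + 4\right) = -4 + \left(-5 + 4\right) = -4 - 1 = -5$)
$- 88 L{\left(u,4 \right)} + \left(5 \left(-1\right) + r{\left(6 \right)}\right) = \left(-88\right) \left(-5\right) + \left(5 \left(-1\right) + \left(2 - \frac{42}{5}\right)\right) = 440 + \left(-5 + \left(2 - \frac{42}{5}\right)\right) = 440 - \frac{57}{5} = \frac{2143}{5}$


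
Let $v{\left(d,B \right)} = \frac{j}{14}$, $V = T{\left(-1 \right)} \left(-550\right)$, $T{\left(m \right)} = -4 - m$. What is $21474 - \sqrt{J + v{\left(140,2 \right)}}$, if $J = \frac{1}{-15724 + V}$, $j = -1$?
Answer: $21474 - \frac{i \sqrt{173490198}}{49259} \approx 21474.0 - 0.26739 i$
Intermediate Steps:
$V = 1650$ ($V = \left(-4 - -1\right) \left(-550\right) = \left(-4 + 1\right) \left(-550\right) = \left(-3\right) \left(-550\right) = 1650$)
$v{\left(d,B \right)} = - \frac{1}{14}$
$J = - \frac{1}{14074}$ ($J = \frac{1}{-15724 + 1650} = \frac{1}{-14074} = - \frac{1}{14074} \approx -7.1053 \cdot 10^{-5}$)
$21474 - \sqrt{J + v{\left(140,2 \right)}} = 21474 - \sqrt{- \frac{1}{14074} - \frac{1}{14}} = 21474 - \sqrt{- \frac{3522}{49259}} = 21474 - \frac{i \sqrt{173490198}}{49259}$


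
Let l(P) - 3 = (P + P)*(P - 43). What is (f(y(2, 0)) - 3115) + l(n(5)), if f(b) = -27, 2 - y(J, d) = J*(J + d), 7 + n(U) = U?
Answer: -2959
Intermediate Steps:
n(U) = -7 + U
y(J, d) = 2 - J*(J + d)
l(P) = 3 + 2*P*(-43 + P) (l(P) = 3 + (P + P)*(P - 43) = 3 + (2*P)*(-43 + P) = 3 + 2*P*(-43 + P))
(f(y(2, 0)) - 3115) + l(n(5)) = (-27 - 3115) + (3 - 86*(-7 + 5) + 2*(-7 + 5)²) = -3142 + (3 - 86*(-2) + 2*(-2)²) = -3142 + (3 + 172 + 2*4) = -3142 + (3 + 172 + 8) = -3142 + 183 = -2959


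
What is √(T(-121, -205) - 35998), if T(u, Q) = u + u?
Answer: 4*I*√2265 ≈ 190.37*I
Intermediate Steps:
T(u, Q) = 2*u
√(T(-121, -205) - 35998) = √(2*(-121) - 35998) = √(-242 - 35998) = √(-36240) = 4*I*√2265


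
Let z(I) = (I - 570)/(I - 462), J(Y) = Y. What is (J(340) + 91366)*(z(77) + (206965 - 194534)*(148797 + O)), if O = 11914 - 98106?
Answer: 27477269129872608/385 ≈ 7.1369e+13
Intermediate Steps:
O = -86192
z(I) = (-570 + I)/(-462 + I)
(J(340) + 91366)*(z(77) + (206965 - 194534)*(148797 + O)) = (340 + 91366)*((-570 + 77)/(-462 + 77) + (206965 - 194534)*(148797 - 86192)) = 91706*(-493/(-385) + 12431*62605) = 91706*(-1/385*(-493) + 778242755) = 91706*(493/385 + 778242755) = 91706*(299623461168/385) = 27477269129872608/385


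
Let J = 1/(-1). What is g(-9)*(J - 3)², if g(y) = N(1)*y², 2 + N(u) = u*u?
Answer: -1296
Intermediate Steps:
N(u) = -2 + u² (N(u) = -2 + u*u = -2 + u²)
J = -1
g(y) = -y² (g(y) = (-2 + 1²)*y² = (-2 + 1)*y² = -y²)
g(-9)*(J - 3)² = (-1*(-9)²)*(-1 - 3)² = -1*81*(-4)² = -81*16 = -1296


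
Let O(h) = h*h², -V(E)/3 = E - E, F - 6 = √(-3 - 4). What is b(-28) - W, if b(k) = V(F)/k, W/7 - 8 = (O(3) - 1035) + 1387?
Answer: -2709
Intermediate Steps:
F = 6 + I*√7 (F = 6 + √(-3 - 4) = 6 + √(-7) = 6 + I*√7 ≈ 6.0 + 2.6458*I)
V(E) = 0 (V(E) = -3*(E - E) = -3*0 = 0)
O(h) = h³
W = 2709 (W = 56 + 7*((3³ - 1035) + 1387) = 56 + 7*((27 - 1035) + 1387) = 56 + 7*(-1008 + 1387) = 56 + 7*379 = 56 + 2653 = 2709)
b(k) = 0 (b(k) = 0/k = 0)
b(-28) - W = 0 - 1*2709 = 0 - 2709 = -2709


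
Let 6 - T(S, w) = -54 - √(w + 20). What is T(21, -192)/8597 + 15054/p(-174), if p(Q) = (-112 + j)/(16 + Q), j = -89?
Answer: 6816083888/575999 + 2*I*√43/8597 ≈ 11834.0 + 0.0015255*I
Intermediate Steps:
T(S, w) = 60 + √(20 + w) (T(S, w) = 6 - (-54 - √(w + 20)) = 6 - (-54 - √(20 + w)) = 6 + (54 + √(20 + w)) = 60 + √(20 + w))
p(Q) = -201/(16 + Q) (p(Q) = (-112 - 89)/(16 + Q) = -201/(16 + Q))
T(21, -192)/8597 + 15054/p(-174) = (60 + √(20 - 192))/8597 + 15054/((-201/(16 - 174))) = (60 + √(-172))*(1/8597) + 15054/((-201/(-158))) = (60 + 2*I*√43)*(1/8597) + 15054/((-201*(-1/158))) = (60/8597 + 2*I*√43/8597) + 15054/(201/158) = (60/8597 + 2*I*√43/8597) + 15054*(158/201) = (60/8597 + 2*I*√43/8597) + 792844/67 = 6816083888/575999 + 2*I*√43/8597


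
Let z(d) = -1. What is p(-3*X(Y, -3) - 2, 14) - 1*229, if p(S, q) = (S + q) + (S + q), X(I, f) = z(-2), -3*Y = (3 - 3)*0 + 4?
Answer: -199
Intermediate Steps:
Y = -4/3 (Y = -((3 - 3)*0 + 4)/3 = -(0*0 + 4)/3 = -(0 + 4)/3 = -1/3*4 = -4/3 ≈ -1.3333)
X(I, f) = -1
p(S, q) = 2*S + 2*q
p(-3*X(Y, -3) - 2, 14) - 1*229 = (2*(-3*(-1) - 2) + 2*14) - 1*229 = (2*(3 - 2) + 28) - 229 = (2*1 + 28) - 229 = (2 + 28) - 229 = 30 - 229 = -199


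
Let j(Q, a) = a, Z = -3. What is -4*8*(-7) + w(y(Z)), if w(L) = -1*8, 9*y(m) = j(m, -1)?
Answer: 216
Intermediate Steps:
y(m) = -⅑ (y(m) = (⅑)*(-1) = -⅑)
w(L) = -8
-4*8*(-7) + w(y(Z)) = -4*8*(-7) - 8 = -32*(-7) - 8 = 224 - 8 = 216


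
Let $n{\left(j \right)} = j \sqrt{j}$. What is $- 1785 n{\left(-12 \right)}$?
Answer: $42840 i \sqrt{3} \approx 74201.0 i$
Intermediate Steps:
$n{\left(j \right)} = j^{\frac{3}{2}}$
$- 1785 n{\left(-12 \right)} = - 1785 \left(-12\right)^{\frac{3}{2}} = - 1785 \left(- 24 i \sqrt{3}\right) = 42840 i \sqrt{3}$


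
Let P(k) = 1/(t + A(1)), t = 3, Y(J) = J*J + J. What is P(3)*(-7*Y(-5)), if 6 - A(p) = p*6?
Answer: -140/3 ≈ -46.667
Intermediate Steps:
A(p) = 6 - 6*p (A(p) = 6 - p*6 = 6 - 6*p)
Y(J) = J + J**2 (Y(J) = J**2 + J = J + J**2)
P(k) = 1/3 (P(k) = 1/(3 + (6 - 6*1)) = 1/(3 + (6 - 6)) = 1/(3 + 0) = 1/3)
P(3)*(-7*Y(-5)) = (-(-35)*(1 - 5))/3 = (-(-35)*(-4))/3 = (-7*20)/3 = (1/3)*(-140) = -140/3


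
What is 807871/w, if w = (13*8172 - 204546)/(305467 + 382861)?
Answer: -278040114844/49155 ≈ -5.6564e+6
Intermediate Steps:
w = -49155/344164 (w = (106236 - 204546)/688328 = -98310*1/688328 = -49155/344164 ≈ -0.14282)
807871/w = 807871/(-49155/344164) = 807871*(-344164/49155) = -278040114844/49155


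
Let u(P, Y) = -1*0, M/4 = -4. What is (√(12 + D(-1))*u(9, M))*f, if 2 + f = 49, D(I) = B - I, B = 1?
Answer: 0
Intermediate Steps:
D(I) = 1 - I
f = 47 (f = -2 + 49 = 47)
M = -16 (M = 4*(-4) = -16)
u(P, Y) = 0
(√(12 + D(-1))*u(9, M))*f = (√(12 + (1 - 1*(-1)))*0)*47 = (√(12 + (1 + 1))*0)*47 = (√(12 + 2)*0)*47 = (√14*0)*47 = 0*47 = 0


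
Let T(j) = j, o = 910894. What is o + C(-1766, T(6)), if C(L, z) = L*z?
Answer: 900298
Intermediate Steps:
o + C(-1766, T(6)) = 910894 - 1766*6 = 910894 - 10596 = 900298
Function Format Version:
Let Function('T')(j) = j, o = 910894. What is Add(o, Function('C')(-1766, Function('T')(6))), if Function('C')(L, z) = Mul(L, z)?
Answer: 900298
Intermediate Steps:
Add(o, Function('C')(-1766, Function('T')(6))) = Add(910894, Mul(-1766, 6)) = Add(910894, -10596) = 900298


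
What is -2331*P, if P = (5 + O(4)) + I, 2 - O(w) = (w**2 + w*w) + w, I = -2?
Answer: 72261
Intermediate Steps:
O(w) = 2 - w - 2*w**2 (O(w) = 2 - ((w**2 + w*w) + w) = 2 - ((w**2 + w**2) + w) = 2 - (2*w**2 + w) = 2 - (w + 2*w**2) = 2 + (-w - 2*w**2) = 2 - w - 2*w**2)
P = -31 (P = (5 + (2 - 1*4 - 2*4**2)) - 2 = (5 + (2 - 4 - 2*16)) - 2 = (5 + (2 - 4 - 32)) - 2 = (5 - 34) - 2 = -29 - 2 = -31)
-2331*P = -2331*(-31) = 72261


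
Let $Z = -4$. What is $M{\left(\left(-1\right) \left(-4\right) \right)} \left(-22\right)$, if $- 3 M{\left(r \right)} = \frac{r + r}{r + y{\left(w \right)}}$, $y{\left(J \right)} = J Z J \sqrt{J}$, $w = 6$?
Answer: $- \frac{44}{23325} - \frac{528 \sqrt{6}}{7775} \approx -0.16823$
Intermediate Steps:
$y{\left(J \right)} = - 4 J^{\frac{5}{2}}$ ($y{\left(J \right)} = J \left(-4\right) J \sqrt{J} = - 4 J J \sqrt{J} = - 4 J^{2} \sqrt{J} = - 4 J^{\frac{5}{2}}$)
$M{\left(r \right)} = - \frac{2 r}{3 \left(r - 144 \sqrt{6}\right)}$ ($M{\left(r \right)} = - \frac{\left(r + r\right) \frac{1}{r - 4 \cdot 6^{\frac{5}{2}}}}{3} = - \frac{2 r \frac{1}{r - 4 \cdot 36 \sqrt{6}}}{3} = - \frac{2 r \frac{1}{r - 144 \sqrt{6}}}{3} = - \frac{2 r}{3 \left(r - 144 \sqrt{6}\right)}$)
$M{\left(\left(-1\right) \left(-4\right) \right)} \left(-22\right) = - \frac{2 \left(\left(-1\right) \left(-4\right)\right)}{- 432 \sqrt{6} + 3 \left(\left(-1\right) \left(-4\right)\right)} \left(-22\right) = \left(-2\right) 4 \frac{1}{- 432 \sqrt{6} + 3 \cdot 4} \left(-22\right) = \left(-2\right) 4 \frac{1}{- 432 \sqrt{6} + 12} \left(-22\right) = \left(-2\right) 4 \frac{1}{12 - 432 \sqrt{6}} \left(-22\right) = - \frac{8}{12 - 432 \sqrt{6}} \left(-22\right) = \frac{176}{12 - 432 \sqrt{6}}$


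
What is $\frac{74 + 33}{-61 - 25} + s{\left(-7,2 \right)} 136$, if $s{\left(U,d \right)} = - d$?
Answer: $- \frac{23499}{86} \approx -273.24$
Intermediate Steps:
$\frac{74 + 33}{-61 - 25} + s{\left(-7,2 \right)} 136 = \frac{74 + 33}{-61 - 25} + \left(-1\right) 2 \cdot 136 = \frac{107}{-86} - 272 = 107 \left(- \frac{1}{86}\right) - 272 = - \frac{107}{86} - 272 = - \frac{23499}{86}$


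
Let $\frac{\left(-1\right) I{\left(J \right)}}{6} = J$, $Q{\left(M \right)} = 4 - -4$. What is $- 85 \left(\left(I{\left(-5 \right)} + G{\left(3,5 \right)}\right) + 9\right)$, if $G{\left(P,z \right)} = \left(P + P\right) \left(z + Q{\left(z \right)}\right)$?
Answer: $-9945$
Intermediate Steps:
$Q{\left(M \right)} = 8$ ($Q{\left(M \right)} = 4 + 4 = 8$)
$G{\left(P,z \right)} = 2 P \left(8 + z\right)$ ($G{\left(P,z \right)} = \left(P + P\right) \left(z + 8\right) = 2 P \left(8 + z\right)$)
$I{\left(J \right)} = - 6 J$
$- 85 \left(\left(I{\left(-5 \right)} + G{\left(3,5 \right)}\right) + 9\right) = - 85 \left(\left(\left(-6\right) \left(-5\right) + 2 \cdot 3 \left(8 + 5\right)\right) + 9\right) = - 85 \left(\left(30 + 2 \cdot 3 \cdot 13\right) + 9\right) = - 85 \left(\left(30 + 78\right) + 9\right) = - 85 \left(108 + 9\right) = \left(-85\right) 117 = -9945$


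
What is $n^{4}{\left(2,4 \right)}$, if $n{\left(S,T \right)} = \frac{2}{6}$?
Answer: $\frac{1}{81} \approx 0.012346$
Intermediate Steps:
$n{\left(S,T \right)} = \frac{1}{3}$ ($n{\left(S,T \right)} = 2 \cdot \frac{1}{6} = \frac{1}{3}$)
$n^{4}{\left(2,4 \right)} = \left(\frac{1}{3}\right)^{4} = \frac{1}{81}$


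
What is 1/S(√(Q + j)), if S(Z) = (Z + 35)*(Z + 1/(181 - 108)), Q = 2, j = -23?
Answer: -7811/9959990 - 46647*I*√21/34859965 ≈ -0.00078424 - 0.0061321*I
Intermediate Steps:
S(Z) = (35 + Z)*(1/73 + Z) (S(Z) = (35 + Z)*(Z + 1/73) = (35 + Z)*(1/73 + Z))
1/S(√(Q + j)) = 1/(35/73 + (√(2 - 23))² + 2556*√(2 - 23)/73) = 1/(35/73 + (√(-21))² + 2556*√(-21)/73) = 1/(35/73 + (I*√21)² + 2556*(I*√21)/73) = 1/(35/73 - 21 + 2556*I*√21/73) = 1/(-1498/73 + 2556*I*√21/73)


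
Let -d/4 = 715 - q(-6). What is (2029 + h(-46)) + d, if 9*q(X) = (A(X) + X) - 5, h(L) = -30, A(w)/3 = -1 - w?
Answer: -7733/9 ≈ -859.22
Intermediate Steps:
A(w) = -3 - 3*w (A(w) = 3*(-1 - w) = -3 - 3*w)
q(X) = -8/9 - 2*X/9 (q(X) = (((-3 - 3*X) + X) - 5)/9 = ((-3 - 2*X) - 5)/9 = (-8 - 2*X)/9 = -8/9 - 2*X/9)
d = -25724/9 (d = -4*(715 - (-8/9 - 2/9*(-6))) = -4*(715 - (-8/9 + 4/3)) = -4*(715 - 1*4/9) = -4*(715 - 4/9) = -4*6431/9 = -25724/9 ≈ -2858.2)
(2029 + h(-46)) + d = (2029 - 30) - 25724/9 = 1999 - 25724/9 = -7733/9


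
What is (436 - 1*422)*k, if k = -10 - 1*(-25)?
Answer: 210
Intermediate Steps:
k = 15 (k = -10 + 25 = 15)
(436 - 1*422)*k = (436 - 1*422)*15 = (436 - 422)*15 = 14*15 = 210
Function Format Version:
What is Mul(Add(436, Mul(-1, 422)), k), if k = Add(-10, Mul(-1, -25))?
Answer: 210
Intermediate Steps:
k = 15 (k = Add(-10, 25) = 15)
Mul(Add(436, Mul(-1, 422)), k) = Mul(Add(436, Mul(-1, 422)), 15) = Mul(Add(436, -422), 15) = Mul(14, 15) = 210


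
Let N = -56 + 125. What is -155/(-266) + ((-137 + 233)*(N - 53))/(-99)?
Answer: -131077/8778 ≈ -14.932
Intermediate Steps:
N = 69
-155/(-266) + ((-137 + 233)*(N - 53))/(-99) = -155/(-266) + ((-137 + 233)*(69 - 53))/(-99) = -155*(-1/266) + (96*16)*(-1/99) = 155/266 + 1536*(-1/99) = 155/266 - 512/33 = -131077/8778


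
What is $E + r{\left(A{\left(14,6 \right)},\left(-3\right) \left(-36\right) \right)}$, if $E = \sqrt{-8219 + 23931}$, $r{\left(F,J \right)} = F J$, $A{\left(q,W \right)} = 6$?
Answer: $648 + 4 \sqrt{982} \approx 773.35$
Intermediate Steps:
$E = 4 \sqrt{982}$ ($E = \sqrt{15712} = 4 \sqrt{982} \approx 125.35$)
$E + r{\left(A{\left(14,6 \right)},\left(-3\right) \left(-36\right) \right)} = 4 \sqrt{982} + 6 \left(\left(-3\right) \left(-36\right)\right) = 4 \sqrt{982} + 6 \cdot 108 = 4 \sqrt{982} + 648 = 648 + 4 \sqrt{982}$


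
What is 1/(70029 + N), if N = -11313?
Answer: 1/58716 ≈ 1.7031e-5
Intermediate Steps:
1/(70029 + N) = 1/(70029 - 11313) = 1/58716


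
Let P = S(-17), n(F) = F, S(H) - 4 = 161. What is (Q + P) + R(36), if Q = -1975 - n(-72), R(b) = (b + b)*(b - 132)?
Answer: -8650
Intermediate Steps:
S(H) = 165 (S(H) = 4 + 161 = 165)
R(b) = 2*b*(-132 + b) (R(b) = (2*b)*(-132 + b) = 2*b*(-132 + b))
Q = -1903 (Q = -1975 - 1*(-72) = -1975 + 72 = -1903)
P = 165
(Q + P) + R(36) = (-1903 + 165) + 2*36*(-132 + 36) = -1738 + 2*36*(-96) = -1738 - 6912 = -8650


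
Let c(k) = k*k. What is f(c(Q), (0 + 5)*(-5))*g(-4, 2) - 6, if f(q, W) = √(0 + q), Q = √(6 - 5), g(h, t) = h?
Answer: -10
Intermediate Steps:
Q = 1 (Q = √1 = 1)
c(k) = k²
f(q, W) = √q
f(c(Q), (0 + 5)*(-5))*g(-4, 2) - 6 = √(1²)*(-4) - 6 = √1*(-4) - 6 = 1*(-4) - 6 = -4 - 6 = -10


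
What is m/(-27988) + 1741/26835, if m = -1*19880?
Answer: 145551727/187764495 ≈ 0.77518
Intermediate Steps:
m = -19880
m/(-27988) + 1741/26835 = -19880/(-27988) + 1741/26835 = -19880*(-1/27988) + 1741*(1/26835) = 4970/6997 + 1741/26835 = 145551727/187764495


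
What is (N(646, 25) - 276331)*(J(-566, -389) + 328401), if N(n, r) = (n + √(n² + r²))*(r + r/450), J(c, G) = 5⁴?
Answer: -770350547956/9 + 74195363*√417941/9 ≈ -8.0265e+10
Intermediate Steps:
J(c, G) = 625
N(n, r) = 451*r*(n + √(n² + r²))/450 (N(n, r) = (n + √(n² + r²))*(r + r*(1/450)) = (n + √(n² + r²))*(r + r/450) = (n + √(n² + r²))*(451*r/450) = 451*r*(n + √(n² + r²))/450)
(N(646, 25) - 276331)*(J(-566, -389) + 328401) = ((451/450)*25*(646 + √(646² + 25²)) - 276331)*(625 + 328401) = ((451/450)*25*(646 + √(417316 + 625)) - 276331)*329026 = ((451/450)*25*(646 + √417941) - 276331)*329026 = ((145673/9 + 451*√417941/18) - 276331)*329026 = (-2341306/9 + 451*√417941/18)*329026 = -770350547956/9 + 74195363*√417941/9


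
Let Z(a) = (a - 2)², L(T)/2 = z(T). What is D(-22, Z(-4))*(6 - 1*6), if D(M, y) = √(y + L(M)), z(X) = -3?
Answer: 0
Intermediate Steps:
L(T) = -6 (L(T) = 2*(-3) = -6)
Z(a) = (-2 + a)²
D(M, y) = √(-6 + y) (D(M, y) = √(y - 6) = √(-6 + y))
D(-22, Z(-4))*(6 - 1*6) = √(-6 + (-2 - 4)²)*(6 - 1*6) = √(-6 + (-6)²)*(6 - 6) = √(-6 + 36)*0 = √30*0 = 0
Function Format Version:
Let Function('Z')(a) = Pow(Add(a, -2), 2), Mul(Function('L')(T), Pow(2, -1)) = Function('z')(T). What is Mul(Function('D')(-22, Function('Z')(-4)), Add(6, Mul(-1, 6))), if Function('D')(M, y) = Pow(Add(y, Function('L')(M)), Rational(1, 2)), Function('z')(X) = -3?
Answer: 0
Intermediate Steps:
Function('L')(T) = -6 (Function('L')(T) = Mul(2, -3) = -6)
Function('Z')(a) = Pow(Add(-2, a), 2)
Function('D')(M, y) = Pow(Add(-6, y), Rational(1, 2)) (Function('D')(M, y) = Pow(Add(y, -6), Rational(1, 2)) = Pow(Add(-6, y), Rational(1, 2)))
Mul(Function('D')(-22, Function('Z')(-4)), Add(6, Mul(-1, 6))) = Mul(Pow(Add(-6, Pow(Add(-2, -4), 2)), Rational(1, 2)), Add(6, Mul(-1, 6))) = Mul(Pow(Add(-6, Pow(-6, 2)), Rational(1, 2)), Add(6, -6)) = Mul(Pow(Add(-6, 36), Rational(1, 2)), 0) = Mul(Pow(30, Rational(1, 2)), 0) = 0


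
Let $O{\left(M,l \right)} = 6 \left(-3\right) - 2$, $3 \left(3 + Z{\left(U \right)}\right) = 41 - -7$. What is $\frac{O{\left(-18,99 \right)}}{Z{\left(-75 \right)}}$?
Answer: $- \frac{20}{13} \approx -1.5385$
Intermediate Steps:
$Z{\left(U \right)} = 13$ ($Z{\left(U \right)} = -3 + \frac{41 - -7}{3} = -3 + \frac{41 + 7}{3} = -3 + \frac{1}{3} \cdot 48 = -3 + 16 = 13$)
$O{\left(M,l \right)} = -20$ ($O{\left(M,l \right)} = -18 - 2 = -20$)
$\frac{O{\left(-18,99 \right)}}{Z{\left(-75 \right)}} = - \frac{20}{13}$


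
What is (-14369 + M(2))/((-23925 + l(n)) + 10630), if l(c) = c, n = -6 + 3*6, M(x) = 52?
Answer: 14317/13283 ≈ 1.0778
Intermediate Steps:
n = 12 (n = -6 + 18 = 12)
(-14369 + M(2))/((-23925 + l(n)) + 10630) = (-14369 + 52)/((-23925 + 12) + 10630) = -14317/(-23913 + 10630) = -14317/(-13283) = -14317*(-1/13283) = 14317/13283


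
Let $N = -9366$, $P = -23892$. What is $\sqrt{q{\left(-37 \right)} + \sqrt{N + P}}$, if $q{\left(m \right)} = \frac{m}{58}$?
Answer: $\frac{\sqrt{-2146 + 3364 i \sqrt{33258}}}{58} \approx 9.5323 + 9.5657 i$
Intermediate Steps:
$q{\left(m \right)} = \frac{m}{58}$ ($q{\left(m \right)} = m \frac{1}{58} = \frac{m}{58}$)
$\sqrt{q{\left(-37 \right)} + \sqrt{N + P}} = \sqrt{\frac{1}{58} \left(-37\right) + \sqrt{-9366 - 23892}} = \sqrt{- \frac{37}{58} + \sqrt{-33258}} = \sqrt{- \frac{37}{58} + i \sqrt{33258}}$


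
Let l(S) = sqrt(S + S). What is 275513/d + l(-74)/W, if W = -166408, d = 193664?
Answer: 275513/193664 - I*sqrt(37)/83204 ≈ 1.4226 - 7.3107e-5*I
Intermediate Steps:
l(S) = sqrt(2)*sqrt(S) (l(S) = sqrt(2*S) = sqrt(2)*sqrt(S))
275513/d + l(-74)/W = 275513/193664 + (sqrt(2)*sqrt(-74))/(-166408) = 275513*(1/193664) + (sqrt(2)*(I*sqrt(74)))*(-1/166408) = 275513/193664 + (2*I*sqrt(37))*(-1/166408) = 275513/193664 - I*sqrt(37)/83204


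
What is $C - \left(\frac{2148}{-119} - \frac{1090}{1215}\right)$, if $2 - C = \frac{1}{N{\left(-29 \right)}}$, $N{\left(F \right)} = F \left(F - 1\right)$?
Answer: $\frac{175654961}{8385930} \approx 20.946$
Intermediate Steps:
$N{\left(F \right)} = F \left(-1 + F\right)$
$C = \frac{1739}{870}$ ($C = 2 - \frac{1}{\left(-29\right) \left(-1 - 29\right)} = 2 - \frac{1}{\left(-29\right) \left(-30\right)} = 2 - \frac{1}{870} = \frac{1739}{870} \approx 1.9988$)
$C - \left(\frac{2148}{-119} - \frac{1090}{1215}\right) = \frac{1739}{870} - \left(\frac{2148}{-119} - \frac{1090}{1215}\right) = \frac{1739}{870} - \left(2148 \left(- \frac{1}{119}\right) - \frac{218}{243}\right) = \frac{1739}{870} - \left(- \frac{2148}{119} - \frac{218}{243}\right) = \frac{1739}{870} - - \frac{547906}{28917} = \frac{1739}{870} + \frac{547906}{28917} = \frac{175654961}{8385930}$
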